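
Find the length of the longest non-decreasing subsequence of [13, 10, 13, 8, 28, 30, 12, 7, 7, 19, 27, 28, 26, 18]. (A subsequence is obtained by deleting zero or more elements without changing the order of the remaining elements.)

Scanning left to right, the best length ending at each element is: 13→1, 10→1, 13→2, 8→1, 28→3, 30→4, 12→2, 7→1, 7→2, 19→3, 27→4, 28→5, 26→4, 18→3.
So the longest non-decreasing subsequence has length 5, e.g. 13, 13, 19, 27, 28.

5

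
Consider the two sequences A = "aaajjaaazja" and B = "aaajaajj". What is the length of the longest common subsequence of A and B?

Backtracking the LCS table gives one alignment: a (A1,B1) → a (A2,B2) → a (A3,B3) → j (A5,B4) → a (A6,B5) → a (A7,B6) → j (A10,B8).
So the longest common subsequence has length 7.

7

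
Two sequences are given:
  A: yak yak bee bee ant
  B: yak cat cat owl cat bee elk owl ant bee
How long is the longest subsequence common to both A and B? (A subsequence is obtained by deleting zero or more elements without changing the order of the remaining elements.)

A longest common subsequence is yak, bee, bee (length 3); the LCS DP confirms no longer common subsequence exists.

3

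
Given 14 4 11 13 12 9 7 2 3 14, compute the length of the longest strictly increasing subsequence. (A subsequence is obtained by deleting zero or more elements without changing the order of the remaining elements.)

One longest increasing subsequence is 4, 11, 13, 14 (positions 2,3,4,10), of length 4; no longer one exists.

4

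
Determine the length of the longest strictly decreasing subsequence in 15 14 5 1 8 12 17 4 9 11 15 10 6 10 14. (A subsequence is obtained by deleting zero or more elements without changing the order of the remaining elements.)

Let dp[i] be the longest decreasing subsequence ending at position i. Then dp = [1, 2, 3, 4, 3, 3, 1, 4, 4, 4, 2, 5, 6, 5, 3].
The maximum is 6; one witness is 15, 14, 12, 11, 10, 6 at positions 1,2,6,10,12,13.

6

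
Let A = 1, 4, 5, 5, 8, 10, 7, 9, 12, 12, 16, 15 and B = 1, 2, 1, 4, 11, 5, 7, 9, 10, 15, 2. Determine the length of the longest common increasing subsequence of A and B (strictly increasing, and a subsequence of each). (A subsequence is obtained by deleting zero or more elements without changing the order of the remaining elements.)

6

For each value that appears in both, track the longest common increasing run ending there.
The best achievable length is 6; one witness is 1, 4, 5, 7, 9, 15 (A-positions 1,2,3,7,8,12, B-positions 1,4,6,7,8,10).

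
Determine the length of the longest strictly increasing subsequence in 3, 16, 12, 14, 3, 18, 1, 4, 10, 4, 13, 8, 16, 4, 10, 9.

Let dp[i] be the longest increasing subsequence ending at position i. Then dp = [1, 2, 2, 3, 1, 4, 1, 2, 3, 2, 4, 3, 5, 2, 4, 4].
The maximum is 5; one witness is 3, 4, 10, 13, 16 at positions 1,8,9,11,13.

5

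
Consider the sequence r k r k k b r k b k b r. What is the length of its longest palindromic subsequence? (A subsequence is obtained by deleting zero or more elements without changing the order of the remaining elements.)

8

One longest palindromic subsequence is rkrkkrkr (positions 1,2,3,4,5,7,10,12); it reads the same forward and backward, and the interval DP gives dp[1][12] = 8.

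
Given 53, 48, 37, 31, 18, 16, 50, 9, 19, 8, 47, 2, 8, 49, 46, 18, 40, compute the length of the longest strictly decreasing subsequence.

9

Let dp[i] be the longest decreasing subsequence ending at position i. Then dp = [1, 2, 3, 4, 5, 6, 2, 7, 5, 8, 3, 9, 8, 3, 4, 6, 5].
The maximum is 9; one witness is 53, 48, 37, 31, 18, 16, 9, 8, 2 at positions 1,2,3,4,5,6,8,10,12.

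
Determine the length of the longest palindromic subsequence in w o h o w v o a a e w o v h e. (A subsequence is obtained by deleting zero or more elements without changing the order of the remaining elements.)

8

One longest palindromic subsequence is hvoaaovh (positions 3,6,7,8,9,12,13,14); it reads the same forward and backward, and the interval DP gives dp[1][15] = 8.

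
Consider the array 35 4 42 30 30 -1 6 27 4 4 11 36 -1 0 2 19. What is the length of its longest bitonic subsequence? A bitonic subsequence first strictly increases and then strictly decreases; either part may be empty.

6

Let inc[i] be the LIS ending at i and dec[i] the longest strictly decreasing subsequence starting at i. inc = [1, 1, 2, 2, 2, 1, 2, 3, 2, 2, 3, 4, 1, 2, 3, 4], dec = [5, 2, 5, 4, 4, 1, 3, 3, 2, 2, 2, 2, 1, 1, 1, 1].
max_i inc[i]+dec[i]−1 = 6, with one witness 35, 42, 30, 27, 11, 2.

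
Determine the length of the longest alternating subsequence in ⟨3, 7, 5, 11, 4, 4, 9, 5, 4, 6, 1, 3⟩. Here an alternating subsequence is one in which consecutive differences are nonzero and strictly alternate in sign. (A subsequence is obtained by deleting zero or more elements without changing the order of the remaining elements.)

A longest alternating subsequence is 3, 7, 5, 11, 4, 9, 5, 6, 1, 3 (positions 1,2,3,4,5,7,8,10,11,12); its 9 consecutive differences strictly alternate in sign, and length 10 is optimal.

10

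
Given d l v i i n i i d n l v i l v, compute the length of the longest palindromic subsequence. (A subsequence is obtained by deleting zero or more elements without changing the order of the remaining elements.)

9

One longest palindromic subsequence is lviiniivl (positions 2,3,4,5,6,7,8,12,14); it reads the same forward and backward, and the interval DP gives dp[1][15] = 9.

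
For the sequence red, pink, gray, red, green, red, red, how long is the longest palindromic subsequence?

5

Using dp[i][j] = 2 + dp[i+1][j−1] if the ends match, else max(dp[i+1][j], dp[i][j−1]):
dp[1][7] = 5. A witness is red red green red red at positions 1,4,5,6,7.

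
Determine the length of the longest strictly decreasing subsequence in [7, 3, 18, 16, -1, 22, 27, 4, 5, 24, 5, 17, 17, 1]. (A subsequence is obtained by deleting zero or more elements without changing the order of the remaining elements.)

4

Let dp[i] be the longest decreasing subsequence ending at position i. Then dp = [1, 2, 1, 2, 3, 1, 1, 3, 3, 2, 3, 3, 3, 4].
The maximum is 4; one witness is 18, 16, 4, 1 at positions 3,4,8,14.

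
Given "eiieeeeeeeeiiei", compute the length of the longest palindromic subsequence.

One longest palindromic subsequence is eiieeeeeeeeiie (positions 1,2,3,4,5,6,7,8,9,10,11,12,13,14); it reads the same forward and backward, and the interval DP gives dp[1][15] = 14.

14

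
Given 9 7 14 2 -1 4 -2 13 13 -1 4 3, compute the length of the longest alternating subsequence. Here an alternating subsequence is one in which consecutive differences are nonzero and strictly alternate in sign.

Track the best alternating length ending on an up-step vs a down-step at each position: up/down = 1/1, 1/2, 3/1, 1/4, 1/4, 5/4, 1/6, 7/4, 7/4, 7/8, 9/8, 9/10.
The maximum over both is 10; one such subsequence is 9, 7, 14, 2, 4, -2, 13, -1, 4, 3.

10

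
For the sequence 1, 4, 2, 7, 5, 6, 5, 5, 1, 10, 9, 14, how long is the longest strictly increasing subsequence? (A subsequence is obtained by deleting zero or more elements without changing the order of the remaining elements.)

Scanning left to right, the best length ending at each element is: 1→1, 4→2, 2→2, 7→3, 5→3, 6→4, 5→3, 5→3, 1→1, 10→5, 9→5, 14→6.
So the longest increasing subsequence has length 6, e.g. 1, 4, 5, 6, 10, 14.

6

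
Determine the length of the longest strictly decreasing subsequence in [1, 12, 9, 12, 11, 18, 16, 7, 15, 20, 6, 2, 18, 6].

5

Scanning left to right, the best length ending at each element is: 1→1, 12→1, 9→2, 12→1, 11→2, 18→1, 16→2, 7→3, 15→3, 20→1, 6→4, 2→5, 18→2, 6→4.
So the longest decreasing subsequence has length 5, e.g. 12, 9, 7, 6, 2.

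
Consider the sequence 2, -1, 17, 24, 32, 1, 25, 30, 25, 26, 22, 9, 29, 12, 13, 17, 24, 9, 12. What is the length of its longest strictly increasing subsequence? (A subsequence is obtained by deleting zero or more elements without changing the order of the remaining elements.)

7

Scanning left to right, the best length ending at each element is: 2→1, -1→1, 17→2, 24→3, 32→4, 1→2, 25→4, 30→5, 25→4, 26→5, 22→3, 9→3, 29→6, 12→4, 13→5, 17→6, 24→7, 9→3, 12→4.
So the longest increasing subsequence has length 7, e.g. -1, 1, 9, 12, 13, 17, 24.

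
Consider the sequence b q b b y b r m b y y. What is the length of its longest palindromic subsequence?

Using dp[i][j] = 2 + dp[i+1][j−1] if the ends match, else max(dp[i+1][j], dp[i][j−1]):
dp[1][11] = 5. A witness is ybmby at positions 5,6,8,9,11.

5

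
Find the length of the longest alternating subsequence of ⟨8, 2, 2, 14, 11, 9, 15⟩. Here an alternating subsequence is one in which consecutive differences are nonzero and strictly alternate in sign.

Track the best alternating length ending on an up-step vs a down-step at each position: up/down = 1/1, 1/2, 1/2, 3/1, 3/4, 3/4, 5/1.
The maximum over both is 5; one such subsequence is 8, 2, 14, 11, 15.

5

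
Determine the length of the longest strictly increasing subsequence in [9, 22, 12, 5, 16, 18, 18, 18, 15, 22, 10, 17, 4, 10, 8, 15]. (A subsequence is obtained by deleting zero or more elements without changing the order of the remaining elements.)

One longest increasing subsequence is 9, 12, 16, 18, 22 (positions 1,3,5,6,10), of length 5; no longer one exists.

5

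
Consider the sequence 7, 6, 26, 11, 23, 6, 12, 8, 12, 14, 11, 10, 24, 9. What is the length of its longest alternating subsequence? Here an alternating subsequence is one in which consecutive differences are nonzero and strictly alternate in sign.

A longest alternating subsequence is 7, 6, 26, 11, 23, 6, 12, 8, 12, 11, 24, 9 (positions 1,2,3,4,5,6,7,8,9,11,13,14); its 11 consecutive differences strictly alternate in sign, and length 12 is optimal.

12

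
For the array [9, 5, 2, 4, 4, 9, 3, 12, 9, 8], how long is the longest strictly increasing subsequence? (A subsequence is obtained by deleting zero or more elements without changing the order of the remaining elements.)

Let dp[i] be the longest increasing subsequence ending at position i. Then dp = [1, 1, 1, 2, 2, 3, 2, 4, 3, 3].
The maximum is 4; one witness is 2, 4, 9, 12 at positions 3,4,6,8.

4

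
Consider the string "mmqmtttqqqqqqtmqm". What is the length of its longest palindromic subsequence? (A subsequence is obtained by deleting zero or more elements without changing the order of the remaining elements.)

14

One longest palindromic subsequence is mqmtqqqqqqtmqm (positions 1,3,4,5,8,9,10,11,12,13,14,15,16,17); it reads the same forward and backward, and the interval DP gives dp[1][17] = 14.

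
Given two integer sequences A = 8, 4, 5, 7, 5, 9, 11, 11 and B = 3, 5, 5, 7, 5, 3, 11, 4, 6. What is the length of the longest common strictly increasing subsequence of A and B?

For each value that appears in both, track the longest common increasing run ending there.
The best achievable length is 3; one witness is 5, 7, 11 (A-positions 3,4,7, B-positions 2,4,7).

3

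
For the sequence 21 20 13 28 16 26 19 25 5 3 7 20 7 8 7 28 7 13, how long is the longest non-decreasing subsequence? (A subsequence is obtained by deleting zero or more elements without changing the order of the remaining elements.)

6

Let dp[i] be the longest non-decreasing subsequence ending at position i. Then dp = [1, 1, 1, 2, 2, 3, 3, 4, 1, 1, 2, 4, 3, 4, 4, 5, 5, 6].
The maximum is 6; one witness is 5, 7, 7, 7, 7, 13 at positions 9,11,13,15,17,18.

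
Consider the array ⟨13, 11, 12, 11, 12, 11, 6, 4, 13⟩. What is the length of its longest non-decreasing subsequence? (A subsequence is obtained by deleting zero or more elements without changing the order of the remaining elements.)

Let dp[i] be the longest non-decreasing subsequence ending at position i. Then dp = [1, 1, 2, 2, 3, 3, 1, 1, 4].
The maximum is 4; one witness is 11, 12, 12, 13 at positions 2,3,5,9.

4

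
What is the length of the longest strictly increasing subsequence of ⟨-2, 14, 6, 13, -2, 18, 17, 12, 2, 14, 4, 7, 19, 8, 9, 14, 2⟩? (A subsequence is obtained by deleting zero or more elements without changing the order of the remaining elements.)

Scanning left to right, the best length ending at each element is: -2→1, 14→2, 6→2, 13→3, -2→1, 18→4, 17→4, 12→3, 2→2, 14→4, 4→3, 7→4, 19→5, 8→5, 9→6, 14→7, 2→2.
So the longest increasing subsequence has length 7, e.g. -2, 2, 4, 7, 8, 9, 14.

7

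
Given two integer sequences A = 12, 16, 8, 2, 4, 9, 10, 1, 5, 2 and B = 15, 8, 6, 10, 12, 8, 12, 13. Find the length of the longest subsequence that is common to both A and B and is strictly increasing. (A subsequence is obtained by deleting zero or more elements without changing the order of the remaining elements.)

2

For each value that appears in both, track the longest common increasing run ending there.
The best achievable length is 2; one witness is 8, 10 (A-positions 3,7, B-positions 2,4).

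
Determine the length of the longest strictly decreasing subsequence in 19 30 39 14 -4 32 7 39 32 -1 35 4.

4

Scanning left to right, the best length ending at each element is: 19→1, 30→1, 39→1, 14→2, -4→3, 32→2, 7→3, 39→1, 32→2, -1→4, 35→2, 4→4.
So the longest decreasing subsequence has length 4, e.g. 19, 14, 7, -1.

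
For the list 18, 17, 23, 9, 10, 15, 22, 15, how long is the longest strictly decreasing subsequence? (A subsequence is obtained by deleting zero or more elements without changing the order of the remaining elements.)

3

Scanning left to right, the best length ending at each element is: 18→1, 17→2, 23→1, 9→3, 10→3, 15→3, 22→2, 15→3.
So the longest decreasing subsequence has length 3, e.g. 18, 17, 9.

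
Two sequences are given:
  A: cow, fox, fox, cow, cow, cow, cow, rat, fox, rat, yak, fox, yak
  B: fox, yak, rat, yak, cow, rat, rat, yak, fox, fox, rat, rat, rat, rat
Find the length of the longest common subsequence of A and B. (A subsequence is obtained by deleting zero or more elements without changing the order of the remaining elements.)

6

Backtracking the LCS table gives one alignment: fox (A2,B1) → cow (A7,B5) → rat (A8,B6) → rat (A10,B7) → yak (A11,B8) → fox (A12,B10).
So the longest common subsequence has length 6.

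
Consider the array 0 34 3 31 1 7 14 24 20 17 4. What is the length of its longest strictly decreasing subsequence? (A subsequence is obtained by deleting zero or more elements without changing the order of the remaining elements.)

6

One longest decreasing subsequence is 34, 31, 24, 20, 17, 4 (positions 2,4,8,9,10,11), of length 6; no longer one exists.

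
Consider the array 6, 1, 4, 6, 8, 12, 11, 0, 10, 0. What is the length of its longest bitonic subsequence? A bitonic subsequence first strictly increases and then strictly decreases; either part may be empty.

8

Let inc[i] be the LIS ending at i and dec[i] the longest strictly decreasing subsequence starting at i. inc = [1, 1, 2, 3, 4, 5, 5, 1, 5, 1], dec = [3, 2, 2, 2, 2, 4, 3, 1, 2, 1].
max_i inc[i]+dec[i]−1 = 8, with one witness 1, 4, 6, 8, 12, 11, 10, 0.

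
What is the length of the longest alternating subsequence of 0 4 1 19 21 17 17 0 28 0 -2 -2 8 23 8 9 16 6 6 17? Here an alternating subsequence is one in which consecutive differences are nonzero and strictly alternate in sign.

12

A longest alternating subsequence is 0, 4, 1, 19, 17, 28, 0, 23, 8, 9, 6, 17 (positions 1,2,3,4,6,9,10,14,15,16,18,20); its 11 consecutive differences strictly alternate in sign, and length 12 is optimal.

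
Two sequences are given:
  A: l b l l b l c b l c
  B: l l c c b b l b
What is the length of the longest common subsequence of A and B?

Backtracking the LCS table gives one alignment: l (A1,B2) → b (A2,B5) → b (A5,B6) → l (A6,B7) → b (A8,B8).
So the longest common subsequence has length 5.

5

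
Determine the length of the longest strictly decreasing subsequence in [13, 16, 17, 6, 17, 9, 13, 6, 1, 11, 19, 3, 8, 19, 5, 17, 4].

6

Scanning left to right, the best length ending at each element is: 13→1, 16→1, 17→1, 6→2, 17→1, 9→2, 13→2, 6→3, 1→4, 11→3, 19→1, 3→4, 8→4, 19→1, 5→5, 17→2, 4→6.
So the longest decreasing subsequence has length 6, e.g. 16, 13, 11, 8, 5, 4.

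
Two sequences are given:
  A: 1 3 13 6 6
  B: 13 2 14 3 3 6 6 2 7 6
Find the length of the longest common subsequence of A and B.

A longest common subsequence is 3, 6, 6 (length 3); the LCS DP confirms no longer common subsequence exists.

3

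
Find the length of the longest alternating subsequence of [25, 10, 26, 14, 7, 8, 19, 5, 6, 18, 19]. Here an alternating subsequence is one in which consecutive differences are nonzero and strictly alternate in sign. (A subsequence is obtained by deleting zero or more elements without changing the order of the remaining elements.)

7

A longest alternating subsequence is 25, 10, 26, 7, 8, 5, 6 (positions 1,2,3,5,6,8,9); its 6 consecutive differences strictly alternate in sign, and length 7 is optimal.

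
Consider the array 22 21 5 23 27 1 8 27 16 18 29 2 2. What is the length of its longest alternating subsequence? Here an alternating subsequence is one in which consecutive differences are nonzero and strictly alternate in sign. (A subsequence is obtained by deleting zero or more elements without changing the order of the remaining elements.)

8

Track the best alternating length ending on an up-step vs a down-step at each position: up/down = 1/1, 1/2, 1/2, 3/1, 3/1, 1/4, 5/4, 5/1, 5/6, 7/6, 7/1, 5/8, 5/8.
The maximum over both is 8; one such subsequence is 22, 21, 23, 1, 27, 16, 18, 2.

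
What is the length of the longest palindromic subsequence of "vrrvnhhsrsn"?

Using dp[i][j] = 2 + dp[i+1][j−1] if the ends match, else max(dp[i+1][j], dp[i][j−1]):
dp[1][11] = 5. A witness is nsrsn at positions 5,8,9,10,11.

5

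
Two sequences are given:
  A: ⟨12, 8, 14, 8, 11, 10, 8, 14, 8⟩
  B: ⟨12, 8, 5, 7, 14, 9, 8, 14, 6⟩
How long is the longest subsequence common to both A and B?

A longest common subsequence is 12, 8, 14, 8, 14 (length 5); the LCS DP confirms no longer common subsequence exists.

5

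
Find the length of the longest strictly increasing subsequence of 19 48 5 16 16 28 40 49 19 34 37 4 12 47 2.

One longest increasing subsequence is 5, 16, 28, 34, 37, 47 (positions 3,4,6,10,11,14), of length 6; no longer one exists.

6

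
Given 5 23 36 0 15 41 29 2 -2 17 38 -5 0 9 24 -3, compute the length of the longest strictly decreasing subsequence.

5

Scanning left to right, the best length ending at each element is: 5→1, 23→1, 36→1, 0→2, 15→2, 41→1, 29→2, 2→3, -2→4, 17→3, 38→2, -5→5, 0→4, 9→4, 24→3, -3→5.
So the longest decreasing subsequence has length 5, e.g. 23, 15, 2, -2, -5.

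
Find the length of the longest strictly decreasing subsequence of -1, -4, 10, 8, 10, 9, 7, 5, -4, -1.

Let dp[i] be the longest decreasing subsequence ending at position i. Then dp = [1, 2, 1, 2, 1, 2, 3, 4, 5, 5].
The maximum is 5; one witness is 10, 8, 7, 5, -4 at positions 3,4,7,8,9.

5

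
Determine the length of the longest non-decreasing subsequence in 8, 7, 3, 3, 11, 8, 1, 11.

4

Scanning left to right, the best length ending at each element is: 8→1, 7→1, 3→1, 3→2, 11→3, 8→3, 1→1, 11→4.
So the longest non-decreasing subsequence has length 4, e.g. 3, 3, 11, 11.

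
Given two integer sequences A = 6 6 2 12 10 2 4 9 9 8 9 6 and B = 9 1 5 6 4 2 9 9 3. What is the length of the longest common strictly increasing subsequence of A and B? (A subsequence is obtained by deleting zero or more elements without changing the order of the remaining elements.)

For each value that appears in both, track the longest common increasing run ending there.
The best achievable length is 2; one witness is 6, 9 (A-positions 1,8, B-positions 4,7).

2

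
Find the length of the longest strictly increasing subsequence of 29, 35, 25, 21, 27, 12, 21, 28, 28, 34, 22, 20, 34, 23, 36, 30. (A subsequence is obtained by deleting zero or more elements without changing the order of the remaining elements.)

One longest increasing subsequence is 25, 27, 28, 34, 36 (positions 3,5,8,10,15), of length 5; no longer one exists.

5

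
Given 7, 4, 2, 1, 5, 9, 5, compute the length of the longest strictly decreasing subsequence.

4

Scanning left to right, the best length ending at each element is: 7→1, 4→2, 2→3, 1→4, 5→2, 9→1, 5→2.
So the longest decreasing subsequence has length 4, e.g. 7, 4, 2, 1.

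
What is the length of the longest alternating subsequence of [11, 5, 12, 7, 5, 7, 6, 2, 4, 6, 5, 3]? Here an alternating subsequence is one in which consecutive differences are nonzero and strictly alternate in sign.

A longest alternating subsequence is 11, 5, 12, 5, 7, 2, 6, 5 (positions 1,2,3,5,6,8,10,11); its 7 consecutive differences strictly alternate in sign, and length 8 is optimal.

8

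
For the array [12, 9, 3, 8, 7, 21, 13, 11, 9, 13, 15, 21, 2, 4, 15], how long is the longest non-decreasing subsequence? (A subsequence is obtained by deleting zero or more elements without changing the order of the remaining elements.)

One longest non-decreasing subsequence is 3, 8, 13, 13, 15, 21 (positions 3,4,7,10,11,12), of length 6; no longer one exists.

6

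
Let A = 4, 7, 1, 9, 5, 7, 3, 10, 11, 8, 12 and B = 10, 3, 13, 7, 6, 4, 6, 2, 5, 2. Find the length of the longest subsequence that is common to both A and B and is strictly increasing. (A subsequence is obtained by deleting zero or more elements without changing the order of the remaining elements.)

2

For each value that appears in both, track the longest common increasing run ending there.
The best achievable length is 2; one witness is 4, 5 (A-positions 1,5, B-positions 6,9).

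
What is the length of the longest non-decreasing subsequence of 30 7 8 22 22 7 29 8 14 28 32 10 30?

6

One longest non-decreasing subsequence is 7, 8, 22, 22, 29, 32 (positions 2,3,4,5,7,11), of length 6; no longer one exists.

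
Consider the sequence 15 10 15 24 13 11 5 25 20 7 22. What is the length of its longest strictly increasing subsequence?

One longest increasing subsequence is 10, 15, 24, 25 (positions 2,3,4,8), of length 4; no longer one exists.

4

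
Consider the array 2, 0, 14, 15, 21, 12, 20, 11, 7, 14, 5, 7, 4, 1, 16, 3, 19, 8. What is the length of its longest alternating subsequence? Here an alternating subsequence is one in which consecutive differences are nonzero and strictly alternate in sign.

14

A longest alternating subsequence is 2, 0, 14, 12, 20, 11, 14, 5, 7, 4, 16, 3, 19, 8 (positions 1,2,3,6,7,8,10,11,12,13,15,16,17,18); its 13 consecutive differences strictly alternate in sign, and length 14 is optimal.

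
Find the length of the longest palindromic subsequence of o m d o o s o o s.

5

Using dp[i][j] = 2 + dp[i+1][j−1] if the ends match, else max(dp[i+1][j], dp[i][j−1]):
dp[1][9] = 5. A witness is oosoo at positions 4,5,6,7,8.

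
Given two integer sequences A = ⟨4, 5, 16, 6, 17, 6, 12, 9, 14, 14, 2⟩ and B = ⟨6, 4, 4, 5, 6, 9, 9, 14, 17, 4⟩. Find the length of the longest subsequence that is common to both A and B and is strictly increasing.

5

For each value that appears in both, track the longest common increasing run ending there.
The best achievable length is 5; one witness is 4, 5, 6, 9, 14 (A-positions 1,2,4,8,9, B-positions 2,4,5,6,8).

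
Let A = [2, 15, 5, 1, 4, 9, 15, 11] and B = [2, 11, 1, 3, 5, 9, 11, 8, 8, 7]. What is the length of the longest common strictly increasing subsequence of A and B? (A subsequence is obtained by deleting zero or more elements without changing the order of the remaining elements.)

4

A longest common strictly increasing subsequence is 2, 5, 9, 11 (length 4); it appears in order in both A and B, and no longer such subsequence exists.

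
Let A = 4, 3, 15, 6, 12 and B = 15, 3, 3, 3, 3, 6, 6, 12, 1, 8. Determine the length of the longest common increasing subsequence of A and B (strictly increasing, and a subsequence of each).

A longest common strictly increasing subsequence is 3, 6, 12 (length 3); it appears in order in both A and B, and no longer such subsequence exists.

3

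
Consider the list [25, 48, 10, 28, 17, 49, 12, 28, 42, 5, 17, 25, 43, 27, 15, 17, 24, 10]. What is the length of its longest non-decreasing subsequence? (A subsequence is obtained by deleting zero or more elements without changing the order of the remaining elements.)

Let dp[i] be the longest non-decreasing subsequence ending at position i. Then dp = [1, 2, 1, 2, 2, 3, 2, 3, 4, 1, 3, 4, 5, 5, 3, 4, 5, 2].
The maximum is 5; one witness is 25, 28, 28, 42, 43 at positions 1,4,8,9,13.

5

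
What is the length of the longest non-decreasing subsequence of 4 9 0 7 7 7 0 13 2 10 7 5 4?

One longest non-decreasing subsequence is 4, 7, 7, 7, 13 (positions 1,4,5,6,8), of length 5; no longer one exists.

5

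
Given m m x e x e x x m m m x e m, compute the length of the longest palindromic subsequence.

9

Using dp[i][j] = 2 + dp[i+1][j−1] if the ends match, else max(dp[i+1][j], dp[i][j−1]):
dp[1][14] = 9. A witness is mexmmmxem at positions 1,4,5,9,10,11,12,13,14.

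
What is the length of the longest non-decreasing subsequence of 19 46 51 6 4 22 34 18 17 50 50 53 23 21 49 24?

One longest non-decreasing subsequence is 19, 22, 34, 50, 50, 53 (positions 1,6,7,10,11,12), of length 6; no longer one exists.

6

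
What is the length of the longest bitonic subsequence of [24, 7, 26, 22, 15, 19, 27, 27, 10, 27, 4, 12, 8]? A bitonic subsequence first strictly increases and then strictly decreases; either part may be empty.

6

Let inc[i] be the LIS ending at i and dec[i] the longest strictly decreasing subsequence starting at i. inc = [1, 1, 2, 2, 2, 3, 4, 4, 2, 4, 1, 3, 2], dec = [5, 2, 5, 4, 3, 3, 3, 3, 2, 3, 1, 2, 1].
max_i inc[i]+dec[i]−1 = 6, with one witness 24, 26, 22, 19, 12, 8.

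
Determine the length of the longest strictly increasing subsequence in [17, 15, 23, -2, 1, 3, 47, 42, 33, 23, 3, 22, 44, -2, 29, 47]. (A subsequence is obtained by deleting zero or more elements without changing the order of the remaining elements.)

One longest increasing subsequence is -2, 1, 3, 42, 44, 47 (positions 4,5,6,8,13,16), of length 6; no longer one exists.

6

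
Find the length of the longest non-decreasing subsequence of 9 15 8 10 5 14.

One longest non-decreasing subsequence is 9, 10, 14 (positions 1,4,6), of length 3; no longer one exists.

3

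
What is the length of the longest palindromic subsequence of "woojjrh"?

One longest palindromic subsequence is jj (positions 4,5); it reads the same forward and backward, and the interval DP gives dp[1][7] = 2.

2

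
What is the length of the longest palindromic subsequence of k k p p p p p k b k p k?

One longest palindromic subsequence is kkpppppkk (positions 1,2,3,4,5,6,7,10,12); it reads the same forward and backward, and the interval DP gives dp[1][12] = 9.

9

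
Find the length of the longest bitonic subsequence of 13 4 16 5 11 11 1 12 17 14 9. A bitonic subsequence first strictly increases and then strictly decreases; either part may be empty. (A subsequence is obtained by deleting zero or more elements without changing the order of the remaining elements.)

One longest bitonic subsequence is 4, 5, 11, 12, 17, 14, 9 (positions 2,4,5,8,9,10,11): it rises to 17 then falls. Length 7 is optimal.

7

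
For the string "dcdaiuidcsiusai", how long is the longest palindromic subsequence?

One longest palindromic subsequence is iuisiui (positions 5,6,7,10,11,12,15); it reads the same forward and backward, and the interval DP gives dp[1][15] = 7.

7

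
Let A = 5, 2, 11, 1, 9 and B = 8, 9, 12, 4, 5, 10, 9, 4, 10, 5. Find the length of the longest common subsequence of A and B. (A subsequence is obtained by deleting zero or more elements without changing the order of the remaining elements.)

Backtracking the LCS table gives one alignment: 5 (A1,B5) → 9 (A5,B7).
So the longest common subsequence has length 2.

2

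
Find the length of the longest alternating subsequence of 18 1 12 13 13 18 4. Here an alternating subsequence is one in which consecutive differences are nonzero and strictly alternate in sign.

4

Track the best alternating length ending on an up-step vs a down-step at each position: up/down = 1/1, 1/2, 3/2, 3/2, 3/2, 3/1, 3/4.
The maximum over both is 4; one such subsequence is 18, 1, 12, 4.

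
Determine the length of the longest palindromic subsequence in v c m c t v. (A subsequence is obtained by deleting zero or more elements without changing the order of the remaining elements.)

5

One longest palindromic subsequence is vcmcv (positions 1,2,3,4,6); it reads the same forward and backward, and the interval DP gives dp[1][6] = 5.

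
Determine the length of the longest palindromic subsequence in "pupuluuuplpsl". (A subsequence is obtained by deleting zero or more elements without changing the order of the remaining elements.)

8

One longest palindromic subsequence is ppuuuupp (positions 1,3,4,6,7,8,9,11); it reads the same forward and backward, and the interval DP gives dp[1][13] = 8.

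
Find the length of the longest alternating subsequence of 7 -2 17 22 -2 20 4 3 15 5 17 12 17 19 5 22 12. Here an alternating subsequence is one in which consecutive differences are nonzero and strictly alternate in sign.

14

Track the best alternating length ending on an up-step vs a down-step at each position: up/down = 1/1, 1/2, 3/1, 3/1, 1/4, 5/4, 5/6, 5/6, 7/6, 7/8, 9/6, 9/10, 11/6, 11/6, 7/12, 13/1, 13/14.
The maximum over both is 14; one such subsequence is 7, -2, 17, -2, 20, 4, 15, 5, 17, 12, 17, 5, 22, 12.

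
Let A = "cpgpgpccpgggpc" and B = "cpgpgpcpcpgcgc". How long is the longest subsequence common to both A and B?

A longest common subsequence is cpgpgpccpggc (length 12); the LCS DP confirms no longer common subsequence exists.

12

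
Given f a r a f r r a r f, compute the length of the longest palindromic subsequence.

8

One longest palindromic subsequence is frarrarf (positions 1,3,4,6,7,8,9,10); it reads the same forward and backward, and the interval DP gives dp[1][10] = 8.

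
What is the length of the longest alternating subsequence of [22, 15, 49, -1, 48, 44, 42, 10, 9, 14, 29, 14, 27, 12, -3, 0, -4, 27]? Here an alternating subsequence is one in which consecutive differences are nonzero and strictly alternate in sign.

Track the best alternating length ending on an up-step vs a down-step at each position: up/down = 1/1, 1/2, 3/1, 1/4, 5/4, 5/6, 5/6, 5/6, 5/6, 7/6, 7/6, 7/8, 9/8, 7/10, 1/10, 11/10, 1/12, 13/8.
The maximum over both is 13; one such subsequence is 22, 15, 49, -1, 48, 10, 29, 14, 27, -3, 0, -4, 27.

13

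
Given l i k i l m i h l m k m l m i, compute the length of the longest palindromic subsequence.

9

Using dp[i][j] = 2 + dp[i+1][j−1] if the ends match, else max(dp[i+1][j], dp[i][j−1]):
dp[1][15] = 9. A witness is imlmkmlmi at positions 2,6,9,10,11,12,13,14,15.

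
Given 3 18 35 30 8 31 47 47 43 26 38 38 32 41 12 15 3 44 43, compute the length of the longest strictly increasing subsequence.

Let dp[i] be the longest increasing subsequence ending at position i. Then dp = [1, 2, 3, 3, 2, 4, 5, 5, 5, 3, 5, 5, 5, 6, 3, 4, 1, 7, 7].
The maximum is 7; one witness is 3, 18, 30, 31, 38, 41, 44 at positions 1,2,4,6,11,14,18.

7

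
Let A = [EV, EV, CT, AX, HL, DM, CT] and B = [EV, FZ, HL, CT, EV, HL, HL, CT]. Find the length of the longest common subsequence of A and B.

4

Backtracking the LCS table gives one alignment: EV (A1,B1) → EV (A2,B5) → HL (A5,B7) → CT (A7,B8).
So the longest common subsequence has length 4.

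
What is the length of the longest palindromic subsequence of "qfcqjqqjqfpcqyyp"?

10

One longest palindromic subsequence is qcqjqqjqcq (positions 1,3,4,5,6,7,8,9,12,13); it reads the same forward and backward, and the interval DP gives dp[1][16] = 10.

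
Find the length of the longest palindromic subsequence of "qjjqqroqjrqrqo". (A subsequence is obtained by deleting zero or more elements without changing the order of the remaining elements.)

One longest palindromic subsequence is oqrqrqo (positions 7,8,10,11,12,13,14); it reads the same forward and backward, and the interval DP gives dp[1][14] = 7.

7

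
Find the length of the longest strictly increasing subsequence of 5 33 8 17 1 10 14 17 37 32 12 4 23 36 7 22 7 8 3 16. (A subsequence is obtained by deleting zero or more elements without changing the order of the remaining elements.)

Scanning left to right, the best length ending at each element is: 5→1, 33→2, 8→2, 17→3, 1→1, 10→3, 14→4, 17→5, 37→6, 32→6, 12→4, 4→2, 23→6, 36→7, 7→3, 22→6, 7→3, 8→4, 3→2, 16→5.
So the longest increasing subsequence has length 7, e.g. 5, 8, 10, 14, 17, 32, 36.

7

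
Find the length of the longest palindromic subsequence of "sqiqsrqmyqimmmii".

7

Using dp[i][j] = 2 + dp[i+1][j−1] if the ends match, else max(dp[i+1][j], dp[i][j−1]):
dp[1][16] = 7. A witness is iimmmii at positions 3,11,12,13,14,15,16.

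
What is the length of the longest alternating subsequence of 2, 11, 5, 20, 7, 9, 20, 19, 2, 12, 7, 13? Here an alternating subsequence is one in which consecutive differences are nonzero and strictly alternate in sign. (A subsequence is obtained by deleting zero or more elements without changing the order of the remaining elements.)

A longest alternating subsequence is 2, 11, 5, 20, 7, 9, 2, 12, 7, 13 (positions 1,2,3,4,5,6,9,10,11,12); its 9 consecutive differences strictly alternate in sign, and length 10 is optimal.

10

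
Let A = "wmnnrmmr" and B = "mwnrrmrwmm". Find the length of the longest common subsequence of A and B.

5

A longest common subsequence is wmrmm (length 5); the LCS DP confirms no longer common subsequence exists.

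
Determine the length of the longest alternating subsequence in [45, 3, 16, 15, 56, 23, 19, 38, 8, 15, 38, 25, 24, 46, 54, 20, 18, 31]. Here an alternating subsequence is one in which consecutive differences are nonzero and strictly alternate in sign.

13

Track the best alternating length ending on an up-step vs a down-step at each position: up/down = 1/1, 1/2, 3/2, 3/4, 5/1, 5/6, 5/6, 7/6, 3/8, 9/8, 9/6, 9/10, 9/10, 11/6, 11/6, 9/12, 9/12, 13/12.
The maximum over both is 13; one such subsequence is 45, 3, 16, 15, 56, 23, 38, 8, 38, 25, 46, 20, 31.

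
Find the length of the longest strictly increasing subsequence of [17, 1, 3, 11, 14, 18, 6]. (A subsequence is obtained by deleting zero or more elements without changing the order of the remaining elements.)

Scanning left to right, the best length ending at each element is: 17→1, 1→1, 3→2, 11→3, 14→4, 18→5, 6→3.
So the longest increasing subsequence has length 5, e.g. 1, 3, 11, 14, 18.

5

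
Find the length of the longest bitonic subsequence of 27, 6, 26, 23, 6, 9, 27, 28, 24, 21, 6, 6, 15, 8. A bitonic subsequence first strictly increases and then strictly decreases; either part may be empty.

One longest bitonic subsequence is 6, 26, 27, 28, 24, 21, 15, 8 (positions 2,3,7,8,9,10,13,14): it rises to 28 then falls. Length 8 is optimal.

8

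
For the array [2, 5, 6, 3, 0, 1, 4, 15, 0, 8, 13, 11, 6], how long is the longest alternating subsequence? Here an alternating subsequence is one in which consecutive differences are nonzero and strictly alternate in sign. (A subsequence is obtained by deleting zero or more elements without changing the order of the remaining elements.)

7

A longest alternating subsequence is 2, 5, 0, 1, 0, 13, 11 (positions 1,2,5,6,9,11,12); its 6 consecutive differences strictly alternate in sign, and length 7 is optimal.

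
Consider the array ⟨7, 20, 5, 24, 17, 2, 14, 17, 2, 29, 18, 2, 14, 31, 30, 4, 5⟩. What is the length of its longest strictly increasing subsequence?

5

Scanning left to right, the best length ending at each element is: 7→1, 20→2, 5→1, 24→3, 17→2, 2→1, 14→2, 17→3, 2→1, 29→4, 18→4, 2→1, 14→2, 31→5, 30→5, 4→2, 5→3.
So the longest increasing subsequence has length 5, e.g. 7, 20, 24, 29, 31.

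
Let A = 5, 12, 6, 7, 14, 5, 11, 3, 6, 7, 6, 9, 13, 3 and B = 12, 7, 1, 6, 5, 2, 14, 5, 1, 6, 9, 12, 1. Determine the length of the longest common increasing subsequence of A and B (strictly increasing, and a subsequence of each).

3

A longest common strictly increasing subsequence is 5, 6, 9 (length 3); it appears in order in both A and B, and no longer such subsequence exists.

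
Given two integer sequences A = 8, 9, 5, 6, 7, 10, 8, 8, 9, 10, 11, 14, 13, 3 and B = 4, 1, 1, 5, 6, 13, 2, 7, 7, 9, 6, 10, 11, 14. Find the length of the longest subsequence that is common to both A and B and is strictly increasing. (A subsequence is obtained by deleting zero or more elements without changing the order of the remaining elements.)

7

For each value that appears in both, track the longest common increasing run ending there.
The best achievable length is 7; one witness is 5, 6, 7, 9, 10, 11, 14 (A-positions 3,4,5,9,10,11,12, B-positions 4,5,8,10,12,13,14).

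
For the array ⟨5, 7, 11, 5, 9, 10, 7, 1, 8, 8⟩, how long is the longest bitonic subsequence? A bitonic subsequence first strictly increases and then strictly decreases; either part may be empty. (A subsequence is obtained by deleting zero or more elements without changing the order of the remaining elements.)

6

Let inc[i] be the LIS ending at i and dec[i] the longest strictly decreasing subsequence starting at i. inc = [1, 2, 3, 1, 3, 4, 2, 1, 3, 3], dec = [2, 3, 4, 2, 3, 3, 2, 1, 1, 1].
max_i inc[i]+dec[i]−1 = 6, with one witness 5, 7, 11, 10, 7, 1.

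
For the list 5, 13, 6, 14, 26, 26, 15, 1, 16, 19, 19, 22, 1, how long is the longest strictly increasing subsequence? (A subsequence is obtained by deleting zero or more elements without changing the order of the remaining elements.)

One longest increasing subsequence is 5, 13, 14, 15, 16, 19, 22 (positions 1,2,4,7,9,10,12), of length 7; no longer one exists.

7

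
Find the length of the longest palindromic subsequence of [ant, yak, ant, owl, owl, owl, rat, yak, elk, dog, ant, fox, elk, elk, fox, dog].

7

One longest palindromic subsequence is ant yak owl owl owl yak ant (positions 1,2,4,5,6,8,11); it reads the same forward and backward, and the interval DP gives dp[1][16] = 7.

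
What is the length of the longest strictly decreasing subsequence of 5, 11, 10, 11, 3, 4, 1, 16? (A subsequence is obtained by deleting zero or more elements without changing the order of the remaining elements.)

4

Scanning left to right, the best length ending at each element is: 5→1, 11→1, 10→2, 11→1, 3→3, 4→3, 1→4, 16→1.
So the longest decreasing subsequence has length 4, e.g. 11, 10, 3, 1.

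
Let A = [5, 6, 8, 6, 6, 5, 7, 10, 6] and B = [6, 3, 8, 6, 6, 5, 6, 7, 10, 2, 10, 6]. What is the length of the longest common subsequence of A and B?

A longest common subsequence is 6, 8, 6, 6, 5, 7, 10, 6 (length 8); the LCS DP confirms no longer common subsequence exists.

8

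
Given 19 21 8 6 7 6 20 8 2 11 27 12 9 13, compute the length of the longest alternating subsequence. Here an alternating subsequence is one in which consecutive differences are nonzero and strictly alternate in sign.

Track the best alternating length ending on an up-step vs a down-step at each position: up/down = 1/1, 2/1, 1/3, 1/3, 4/3, 1/5, 6/3, 6/7, 1/7, 8/7, 8/1, 8/9, 8/9, 10/9.
The maximum over both is 10; one such subsequence is 19, 21, 6, 7, 6, 20, 8, 27, 12, 13.

10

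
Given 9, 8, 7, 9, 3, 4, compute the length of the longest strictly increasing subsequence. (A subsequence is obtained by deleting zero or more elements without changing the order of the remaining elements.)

2

Scanning left to right, the best length ending at each element is: 9→1, 8→1, 7→1, 9→2, 3→1, 4→2.
So the longest increasing subsequence has length 2, e.g. 8, 9.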